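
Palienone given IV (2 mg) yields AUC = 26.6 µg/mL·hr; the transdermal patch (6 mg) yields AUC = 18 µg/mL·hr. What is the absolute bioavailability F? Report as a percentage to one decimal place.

F = 22.6%

F = (AUC_ev / D_ev) / (AUC_iv / D_iv)
  = (18/6) / (26.6/2)
  = 3 / 13.3 = 0.2256
  = 22.56%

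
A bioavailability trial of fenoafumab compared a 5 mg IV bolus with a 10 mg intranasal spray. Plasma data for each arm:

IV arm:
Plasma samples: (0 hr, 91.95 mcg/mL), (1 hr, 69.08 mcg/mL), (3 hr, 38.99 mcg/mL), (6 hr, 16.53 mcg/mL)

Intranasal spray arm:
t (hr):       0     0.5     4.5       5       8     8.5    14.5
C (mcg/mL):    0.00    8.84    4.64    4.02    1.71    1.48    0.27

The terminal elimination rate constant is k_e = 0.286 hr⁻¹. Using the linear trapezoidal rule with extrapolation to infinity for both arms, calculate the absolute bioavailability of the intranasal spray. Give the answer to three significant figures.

Trapezoidal AUC_0→6 (IV):
  [0→1]: (91.95+69.08)/2 × 1 = 80.515
  [1→3]: (69.08+38.99)/2 × 2 = 108.07
  [3→6]: (38.99+16.53)/2 × 3 = 83.28
  Sum = 271.865 mcg/mL·hr
IV tail: 16.53/0.286 = 57.797; AUC_iv,0→∞ = 271.865 + 57.797 = 329.662 mcg/mL·hr
Trapezoidal AUC_0→14.5 (intranasal spray):
  [0→0.5]: (0.00+8.84)/2 × 0.5 = 2.21
  [0.5→4.5]: (8.84+4.64)/2 × 4 = 26.96
  [4.5→5]: (4.64+4.02)/2 × 0.5 = 2.165
  [5→8]: (4.02+1.71)/2 × 3 = 8.595
  [8→8.5]: (1.71+1.48)/2 × 0.5 = 0.7975
  [8.5→14.5]: (1.48+0.27)/2 × 6 = 5.25
  Sum = 45.9775 mcg/mL·hr
intranasal spray tail: 0.27/0.286 = 0.944; AUC_ev,0→∞ = 45.9775 + 0.944 = 46.9215 mcg/mL·hr
F = (AUC_ev/D_ev)/(AUC_iv/D_iv) = (46.9215/10)/(329.662/5) = 4.69215/65.9324 = 0.0712

F = 0.0712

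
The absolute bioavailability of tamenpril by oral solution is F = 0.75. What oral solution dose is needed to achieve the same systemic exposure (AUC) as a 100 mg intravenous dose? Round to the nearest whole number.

D_oral = 133 mg

For equal systemic exposure: F × D_ev = D_iv
D_ev = D_iv / F = 100 / 0.75 = 133.333 mg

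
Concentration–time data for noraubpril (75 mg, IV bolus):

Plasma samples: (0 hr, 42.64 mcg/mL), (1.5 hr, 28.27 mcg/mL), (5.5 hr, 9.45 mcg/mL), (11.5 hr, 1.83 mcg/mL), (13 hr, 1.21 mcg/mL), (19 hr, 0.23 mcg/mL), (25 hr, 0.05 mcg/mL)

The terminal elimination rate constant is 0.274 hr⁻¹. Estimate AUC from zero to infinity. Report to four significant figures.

Trapezoidal AUC_0→25:
  [0→1.5]: (42.64+28.27)/2 × 1.5 = 53.1825
  [1.5→5.5]: (28.27+9.45)/2 × 4 = 75.44
  [5.5→11.5]: (9.45+1.83)/2 × 6 = 33.84
  [11.5→13]: (1.83+1.21)/2 × 1.5 = 2.28
  [13→19]: (1.21+0.23)/2 × 6 = 4.32
  [19→25]: (0.23+0.05)/2 × 6 = 0.84
  Sum = 169.9025 mcg/mL·hr
Extrapolated tail: C_last / k_e = 0.05 / 0.274 = 0.182
AUC_0→∞ = 169.9025 + 0.182 = 170.0845 mcg/mL·hr

AUC = 170.1 mcg/mL·hr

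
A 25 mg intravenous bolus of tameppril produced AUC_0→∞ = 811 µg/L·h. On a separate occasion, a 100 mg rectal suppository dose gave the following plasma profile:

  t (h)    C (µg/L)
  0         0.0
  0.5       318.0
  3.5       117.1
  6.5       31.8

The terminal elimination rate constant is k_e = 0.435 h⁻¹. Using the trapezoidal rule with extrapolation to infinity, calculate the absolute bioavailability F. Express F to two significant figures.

F = 0.32

Trapezoidal AUC_0→6.5 (rectal suppository):
  [0→0.5]: (0.0+318.0)/2 × 0.5 = 79.5
  [0.5→3.5]: (318.0+117.1)/2 × 3 = 652.65
  [3.5→6.5]: (117.1+31.8)/2 × 3 = 223.35
  Sum = 955.5 µg/L·h
Tail: C_last/k_e = 31.8/0.435 = 73.103
AUC_0→∞ (rectal suppository) = 955.5 + 73.103 = 1028.603 µg/L·h
F = (AUC_ev/D_ev)/(AUC_iv/D_iv) = (1028.603/100)/(811/25) = 10.28603/32.44 = 0.3171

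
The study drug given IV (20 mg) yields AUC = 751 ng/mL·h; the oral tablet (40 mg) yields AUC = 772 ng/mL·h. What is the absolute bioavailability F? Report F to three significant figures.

F = 0.514

F = (AUC_ev / D_ev) / (AUC_iv / D_iv)
  = (772/40) / (751/20)
  = 19.3 / 37.55 = 0.5140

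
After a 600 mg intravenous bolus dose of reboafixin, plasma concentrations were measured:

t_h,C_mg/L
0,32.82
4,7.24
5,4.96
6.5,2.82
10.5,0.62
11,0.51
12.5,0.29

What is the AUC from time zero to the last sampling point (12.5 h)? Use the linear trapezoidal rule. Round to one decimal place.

AUC = 99.8 mg/L·h

Trapezoidal AUC_0→12.5:
  [0→4]: (32.82+7.24)/2 × 4 = 80.12
  [4→5]: (7.24+4.96)/2 × 1 = 6.1
  [5→6.5]: (4.96+2.82)/2 × 1.5 = 5.835
  [6.5→10.5]: (2.82+0.62)/2 × 4 = 6.88
  [10.5→11]: (0.62+0.51)/2 × 0.5 = 0.2825
  [11→12.5]: (0.51+0.29)/2 × 1.5 = 0.6
  Sum = 99.8175 mg/L·h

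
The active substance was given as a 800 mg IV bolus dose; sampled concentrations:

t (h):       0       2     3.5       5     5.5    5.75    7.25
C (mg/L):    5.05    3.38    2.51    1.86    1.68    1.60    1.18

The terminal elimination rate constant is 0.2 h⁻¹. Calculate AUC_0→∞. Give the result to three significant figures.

AUC = 25.4 mg/L·h

Trapezoidal AUC_0→7.25:
  [0→2]: (5.05+3.38)/2 × 2 = 8.43
  [2→3.5]: (3.38+2.51)/2 × 1.5 = 4.4175
  [3.5→5]: (2.51+1.86)/2 × 1.5 = 3.2775
  [5→5.5]: (1.86+1.68)/2 × 0.5 = 0.885
  [5.5→5.75]: (1.68+1.60)/2 × 0.25 = 0.41
  [5.75→7.25]: (1.60+1.18)/2 × 1.5 = 2.085
  Sum = 19.505 mg/L·h
Extrapolated tail: C_last / k_e = 1.18 / 0.2 = 5.900
AUC_0→∞ = 19.505 + 5.900 = 25.405 mg/L·h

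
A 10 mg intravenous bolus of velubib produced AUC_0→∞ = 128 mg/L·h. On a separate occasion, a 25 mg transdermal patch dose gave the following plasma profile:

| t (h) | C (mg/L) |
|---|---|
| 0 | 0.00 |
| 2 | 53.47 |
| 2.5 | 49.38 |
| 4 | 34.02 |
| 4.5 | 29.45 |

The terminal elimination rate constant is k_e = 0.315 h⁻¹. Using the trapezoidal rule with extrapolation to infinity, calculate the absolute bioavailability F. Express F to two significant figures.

Trapezoidal AUC_0→4.5 (transdermal patch):
  [0→2]: (0.00+53.47)/2 × 2 = 53.47
  [2→2.5]: (53.47+49.38)/2 × 0.5 = 25.7125
  [2.5→4]: (49.38+34.02)/2 × 1.5 = 62.55
  [4→4.5]: (34.02+29.45)/2 × 0.5 = 15.8675
  Sum = 157.6 mg/L·h
Tail: C_last/k_e = 29.45/0.315 = 93.492
AUC_0→∞ (transdermal patch) = 157.6 + 93.492 = 251.092 mg/L·h
F = (AUC_ev/D_ev)/(AUC_iv/D_iv) = (251.092/25)/(128/10) = 10.04368/12.8 = 0.7847

F = 0.78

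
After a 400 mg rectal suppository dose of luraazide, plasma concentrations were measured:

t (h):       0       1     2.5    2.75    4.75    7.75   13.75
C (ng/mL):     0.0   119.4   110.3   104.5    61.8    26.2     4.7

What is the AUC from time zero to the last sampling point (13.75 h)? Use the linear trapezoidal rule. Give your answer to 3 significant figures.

Trapezoidal AUC_0→13.75:
  [0→1]: (0.0+119.4)/2 × 1 = 59.7
  [1→2.5]: (119.4+110.3)/2 × 1.5 = 172.275
  [2.5→2.75]: (110.3+104.5)/2 × 0.25 = 26.85
  [2.75→4.75]: (104.5+61.8)/2 × 2 = 166.3
  [4.75→7.75]: (61.8+26.2)/2 × 3 = 132.0
  [7.75→13.75]: (26.2+4.7)/2 × 6 = 92.7
  Sum = 649.825 ng/mL·h

AUC = 650 ng/mL·h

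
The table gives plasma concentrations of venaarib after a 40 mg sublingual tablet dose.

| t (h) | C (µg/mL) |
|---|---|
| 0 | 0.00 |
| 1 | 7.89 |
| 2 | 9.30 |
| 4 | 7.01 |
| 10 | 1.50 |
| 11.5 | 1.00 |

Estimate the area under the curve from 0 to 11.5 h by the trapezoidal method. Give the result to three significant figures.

AUC = 56.3 µg/mL·h

Trapezoidal AUC_0→11.5:
  [0→1]: (0.00+7.89)/2 × 1 = 3.945
  [1→2]: (7.89+9.30)/2 × 1 = 8.595
  [2→4]: (9.30+7.01)/2 × 2 = 16.31
  [4→10]: (7.01+1.50)/2 × 6 = 25.53
  [10→11.5]: (1.50+1.00)/2 × 1.5 = 1.875
  Sum = 56.255 µg/mL·h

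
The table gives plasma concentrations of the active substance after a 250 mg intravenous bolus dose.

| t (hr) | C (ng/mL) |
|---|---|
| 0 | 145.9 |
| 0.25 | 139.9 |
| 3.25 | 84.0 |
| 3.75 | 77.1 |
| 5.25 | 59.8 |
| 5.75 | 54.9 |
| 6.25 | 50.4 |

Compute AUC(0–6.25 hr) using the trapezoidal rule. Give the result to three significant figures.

AUC = 570 ng/mL·hr

Trapezoidal AUC_0→6.25:
  [0→0.25]: (145.9+139.9)/2 × 0.25 = 35.725
  [0.25→3.25]: (139.9+84.0)/2 × 3 = 335.85
  [3.25→3.75]: (84.0+77.1)/2 × 0.5 = 40.275
  [3.75→5.25]: (77.1+59.8)/2 × 1.5 = 102.675
  [5.25→5.75]: (59.8+54.9)/2 × 0.5 = 28.675
  [5.75→6.25]: (54.9+50.4)/2 × 0.5 = 26.325
  Sum = 569.525 ng/mL·hr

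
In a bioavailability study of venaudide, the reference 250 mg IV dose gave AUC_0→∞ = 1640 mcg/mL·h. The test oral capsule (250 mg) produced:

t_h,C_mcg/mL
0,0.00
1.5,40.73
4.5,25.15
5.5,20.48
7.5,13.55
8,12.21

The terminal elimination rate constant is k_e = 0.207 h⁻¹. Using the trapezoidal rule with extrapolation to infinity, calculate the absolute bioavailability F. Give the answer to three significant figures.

F = 0.153

Trapezoidal AUC_0→8 (oral capsule):
  [0→1.5]: (0.00+40.73)/2 × 1.5 = 30.5475
  [1.5→4.5]: (40.73+25.15)/2 × 3 = 98.82
  [4.5→5.5]: (25.15+20.48)/2 × 1 = 22.815
  [5.5→7.5]: (20.48+13.55)/2 × 2 = 34.03
  [7.5→8]: (13.55+12.21)/2 × 0.5 = 6.44
  Sum = 192.6525 mcg/mL·h
Tail: C_last/k_e = 12.21/0.207 = 58.986
AUC_0→∞ (oral capsule) = 192.6525 + 58.986 = 251.6385 mcg/mL·h
F = (AUC_ev/D_ev)/(AUC_iv/D_iv) = (251.6385/250)/(1640/250) = 1.006554/6.56 = 0.1534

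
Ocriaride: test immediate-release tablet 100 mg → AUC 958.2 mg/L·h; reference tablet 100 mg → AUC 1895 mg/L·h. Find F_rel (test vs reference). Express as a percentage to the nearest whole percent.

F_rel = (AUC_test/D_test) / (AUC_ref/D_ref)
      = (958.2/100) / (1895/100)
      = 9.582 / 18.95 = 0.5056 = 50.56%

F_rel = 51%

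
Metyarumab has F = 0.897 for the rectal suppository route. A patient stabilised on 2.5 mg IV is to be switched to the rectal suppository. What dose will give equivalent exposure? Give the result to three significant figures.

D_rectal = 2.79 mg

For equal systemic exposure: F × D_ev = D_iv
D_ev = D_iv / F = 2.5 / 0.897 = 2.78707 mg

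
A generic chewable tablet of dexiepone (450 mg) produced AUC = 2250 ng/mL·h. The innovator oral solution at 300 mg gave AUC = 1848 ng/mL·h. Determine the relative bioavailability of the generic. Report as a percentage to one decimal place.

F_rel = 81.2%

F_rel = (AUC_test/D_test) / (AUC_ref/D_ref)
      = (2250/450) / (1848/300)
      = 5 / 6.16 = 0.8117 = 81.17%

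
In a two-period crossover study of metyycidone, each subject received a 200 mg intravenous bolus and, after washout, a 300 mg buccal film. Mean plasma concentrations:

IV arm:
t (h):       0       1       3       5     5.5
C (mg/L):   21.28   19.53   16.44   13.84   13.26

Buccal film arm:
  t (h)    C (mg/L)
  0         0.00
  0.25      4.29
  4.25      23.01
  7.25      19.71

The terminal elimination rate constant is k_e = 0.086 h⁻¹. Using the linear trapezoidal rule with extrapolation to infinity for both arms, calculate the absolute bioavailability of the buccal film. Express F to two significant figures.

Trapezoidal AUC_0→5.5 (IV):
  [0→1]: (21.28+19.53)/2 × 1 = 20.405
  [1→3]: (19.53+16.44)/2 × 2 = 35.97
  [3→5]: (16.44+13.84)/2 × 2 = 30.28
  [5→5.5]: (13.84+13.26)/2 × 0.5 = 6.775
  Sum = 93.43 mg/L·h
IV tail: 13.26/0.086 = 154.186; AUC_iv,0→∞ = 93.43 + 154.186 = 247.616 mg/L·h
Trapezoidal AUC_0→7.25 (buccal film):
  [0→0.25]: (0.00+4.29)/2 × 0.25 = 0.53625
  [0.25→4.25]: (4.29+23.01)/2 × 4 = 54.6
  [4.25→7.25]: (23.01+19.71)/2 × 3 = 64.08
  Sum = 119.21625 mg/L·h
buccal film tail: 19.71/0.086 = 229.186; AUC_ev,0→∞ = 119.21625 + 229.186 = 348.40225 mg/L·h
F = (AUC_ev/D_ev)/(AUC_iv/D_iv) = (348.40225/300)/(247.616/200) = 1.16134/1.23808 = 0.9380

F = 0.94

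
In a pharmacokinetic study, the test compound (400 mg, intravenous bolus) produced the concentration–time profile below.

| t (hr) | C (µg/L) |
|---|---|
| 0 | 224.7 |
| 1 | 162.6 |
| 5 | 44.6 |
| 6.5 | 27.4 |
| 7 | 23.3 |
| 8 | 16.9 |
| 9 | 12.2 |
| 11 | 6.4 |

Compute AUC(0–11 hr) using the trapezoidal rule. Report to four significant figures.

Trapezoidal AUC_0→11:
  [0→1]: (224.7+162.6)/2 × 1 = 193.65
  [1→5]: (162.6+44.6)/2 × 4 = 414.4
  [5→6.5]: (44.6+27.4)/2 × 1.5 = 54.0
  [6.5→7]: (27.4+23.3)/2 × 0.5 = 12.675
  [7→8]: (23.3+16.9)/2 × 1 = 20.1
  [8→9]: (16.9+12.2)/2 × 1 = 14.55
  [9→11]: (12.2+6.4)/2 × 2 = 18.6
  Sum = 727.975 µg/L·hr

AUC = 728.0 µg/L·hr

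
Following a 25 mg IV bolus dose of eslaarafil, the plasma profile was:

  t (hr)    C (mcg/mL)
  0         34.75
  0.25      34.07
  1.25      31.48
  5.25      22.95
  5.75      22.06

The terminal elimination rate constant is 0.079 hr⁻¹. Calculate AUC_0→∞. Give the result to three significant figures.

AUC = 441 mcg/mL·hr

Trapezoidal AUC_0→5.75:
  [0→0.25]: (34.75+34.07)/2 × 0.25 = 8.6025
  [0.25→1.25]: (34.07+31.48)/2 × 1 = 32.775
  [1.25→5.25]: (31.48+22.95)/2 × 4 = 108.86
  [5.25→5.75]: (22.95+22.06)/2 × 0.5 = 11.2525
  Sum = 161.49 mcg/mL·hr
Extrapolated tail: C_last / k_e = 22.06 / 0.079 = 279.241
AUC_0→∞ = 161.49 + 279.241 = 440.731 mcg/mL·hr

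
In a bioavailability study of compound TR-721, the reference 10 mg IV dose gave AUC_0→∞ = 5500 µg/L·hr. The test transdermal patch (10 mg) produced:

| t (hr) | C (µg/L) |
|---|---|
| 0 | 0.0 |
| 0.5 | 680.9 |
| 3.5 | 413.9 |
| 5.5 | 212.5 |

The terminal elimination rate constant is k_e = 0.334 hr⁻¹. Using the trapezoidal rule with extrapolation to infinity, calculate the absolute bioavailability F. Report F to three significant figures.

F = 0.559

Trapezoidal AUC_0→5.5 (transdermal patch):
  [0→0.5]: (0.0+680.9)/2 × 0.5 = 170.225
  [0.5→3.5]: (680.9+413.9)/2 × 3 = 1642.2
  [3.5→5.5]: (413.9+212.5)/2 × 2 = 626.4
  Sum = 2438.825 µg/L·hr
Tail: C_last/k_e = 212.5/0.334 = 636.228
AUC_0→∞ (transdermal patch) = 2438.825 + 636.228 = 3075.053 µg/L·hr
F = (AUC_ev/D_ev)/(AUC_iv/D_iv) = (3075.053/10)/(5500/10) = 307.5053/550 = 0.5591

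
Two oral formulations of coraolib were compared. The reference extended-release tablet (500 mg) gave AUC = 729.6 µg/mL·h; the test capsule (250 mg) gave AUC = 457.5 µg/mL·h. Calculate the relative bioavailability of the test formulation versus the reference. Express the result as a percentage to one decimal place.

F_rel = 125.4%

F_rel = (AUC_test/D_test) / (AUC_ref/D_ref)
      = (457.5/250) / (729.6/500)
      = 1.83 / 1.4592 = 1.2541 = 125.41%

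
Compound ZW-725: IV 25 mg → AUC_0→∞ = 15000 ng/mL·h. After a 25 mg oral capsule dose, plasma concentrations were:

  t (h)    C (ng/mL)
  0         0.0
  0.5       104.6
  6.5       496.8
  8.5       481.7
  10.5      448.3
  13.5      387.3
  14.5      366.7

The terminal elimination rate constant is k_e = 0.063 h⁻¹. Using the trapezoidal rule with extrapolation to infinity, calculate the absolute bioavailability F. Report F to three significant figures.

Trapezoidal AUC_0→14.5 (oral capsule):
  [0→0.5]: (0.0+104.6)/2 × 0.5 = 26.15
  [0.5→6.5]: (104.6+496.8)/2 × 6 = 1804.2
  [6.5→8.5]: (496.8+481.7)/2 × 2 = 978.5
  [8.5→10.5]: (481.7+448.3)/2 × 2 = 930.0
  [10.5→13.5]: (448.3+387.3)/2 × 3 = 1253.4
  [13.5→14.5]: (387.3+366.7)/2 × 1 = 377.0
  Sum = 5369.25 ng/mL·h
Tail: C_last/k_e = 366.7/0.063 = 5820.635
AUC_0→∞ (oral capsule) = 5369.25 + 5820.635 = 11189.885 ng/mL·h
F = (AUC_ev/D_ev)/(AUC_iv/D_iv) = (11189.885/25)/(15000/25) = 447.5954/600 = 0.7460

F = 0.746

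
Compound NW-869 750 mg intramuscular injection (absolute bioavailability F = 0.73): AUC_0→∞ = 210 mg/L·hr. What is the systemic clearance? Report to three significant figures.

CL = F × Dose / AUC_0→∞
   = 0.73 × 750 / 210 = 2.60714 L/hr

CL = 2.61 L/hr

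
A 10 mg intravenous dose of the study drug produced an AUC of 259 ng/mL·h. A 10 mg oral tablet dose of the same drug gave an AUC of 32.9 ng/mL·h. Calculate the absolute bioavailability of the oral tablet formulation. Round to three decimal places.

F = 0.127

F = (AUC_ev / D_ev) / (AUC_iv / D_iv)
  = (32.9/10) / (259/10)
  = 3.29 / 25.9 = 0.1270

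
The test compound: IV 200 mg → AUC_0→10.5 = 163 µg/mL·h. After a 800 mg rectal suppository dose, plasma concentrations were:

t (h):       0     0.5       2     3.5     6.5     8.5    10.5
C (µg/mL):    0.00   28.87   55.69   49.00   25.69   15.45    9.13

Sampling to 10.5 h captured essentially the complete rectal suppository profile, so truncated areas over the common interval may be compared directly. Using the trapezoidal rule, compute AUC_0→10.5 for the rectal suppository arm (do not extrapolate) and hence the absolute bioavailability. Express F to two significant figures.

F = 0.50

Trapezoidal AUC_0→10.5 (rectal suppository):
  [0→0.5]: (0.00+28.87)/2 × 0.5 = 7.2175
  [0.5→2]: (28.87+55.69)/2 × 1.5 = 63.42
  [2→3.5]: (55.69+49.00)/2 × 1.5 = 78.5175
  [3.5→6.5]: (49.00+25.69)/2 × 3 = 112.035
  [6.5→8.5]: (25.69+15.45)/2 × 2 = 41.14
  [8.5→10.5]: (15.45+9.13)/2 × 2 = 24.58
  Sum = 326.91 µg/mL·h
F = (AUC_ev/D_ev)/(AUC_iv/D_iv) = (326.91/800)/(163/200) = 0.4086375/0.815 = 0.5014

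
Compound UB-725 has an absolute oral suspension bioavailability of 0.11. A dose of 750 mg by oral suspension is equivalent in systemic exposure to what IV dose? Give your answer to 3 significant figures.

Systemic exposure from an extravascular dose = F × D_ev, so the equivalent IV dose is F × D_ev.
D_iv = F × D_ev = 0.11 × 750 = 82.5 mg

D_iv = 82.5 mg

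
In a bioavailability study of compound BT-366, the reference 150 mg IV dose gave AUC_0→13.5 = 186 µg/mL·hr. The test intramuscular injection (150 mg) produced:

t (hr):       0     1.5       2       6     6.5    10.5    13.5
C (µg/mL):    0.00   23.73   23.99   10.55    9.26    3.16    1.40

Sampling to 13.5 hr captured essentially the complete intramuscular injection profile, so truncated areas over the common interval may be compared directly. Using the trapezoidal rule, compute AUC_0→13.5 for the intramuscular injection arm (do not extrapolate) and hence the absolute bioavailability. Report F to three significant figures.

Trapezoidal AUC_0→13.5 (intramuscular injection):
  [0→1.5]: (0.00+23.73)/2 × 1.5 = 17.7975
  [1.5→2]: (23.73+23.99)/2 × 0.5 = 11.93
  [2→6]: (23.99+10.55)/2 × 4 = 69.08
  [6→6.5]: (10.55+9.26)/2 × 0.5 = 4.9525
  [6.5→10.5]: (9.26+3.16)/2 × 4 = 24.84
  [10.5→13.5]: (3.16+1.40)/2 × 3 = 6.84
  Sum = 135.44 µg/mL·hr
F = (AUC_ev/D_ev)/(AUC_iv/D_iv) = (135.44/150)/(186/150) = 0.902933/1.24 = 0.7282

F = 0.728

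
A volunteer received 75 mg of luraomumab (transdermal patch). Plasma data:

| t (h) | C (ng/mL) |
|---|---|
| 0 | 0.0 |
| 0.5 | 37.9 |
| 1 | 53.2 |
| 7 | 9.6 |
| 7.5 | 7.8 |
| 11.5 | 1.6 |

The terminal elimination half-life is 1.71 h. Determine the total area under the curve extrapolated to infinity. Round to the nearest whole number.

Trapezoidal AUC_0→11.5:
  [0→0.5]: (0.0+37.9)/2 × 0.5 = 9.475
  [0.5→1]: (37.9+53.2)/2 × 0.5 = 22.775
  [1→7]: (53.2+9.6)/2 × 6 = 188.4
  [7→7.5]: (9.6+7.8)/2 × 0.5 = 4.35
  [7.5→11.5]: (7.8+1.6)/2 × 4 = 18.8
  Sum = 243.8 ng/mL·h
k_e = ln2 / t½ = 0.693147 / 1.71 = 0.4053 h^-1
Extrapolated tail: C_last / k_e = 1.6 / 0.4053 = 3.948
AUC_0→∞ = 243.8 + 3.948 = 247.748 ng/mL·h

AUC = 248 ng/mL·h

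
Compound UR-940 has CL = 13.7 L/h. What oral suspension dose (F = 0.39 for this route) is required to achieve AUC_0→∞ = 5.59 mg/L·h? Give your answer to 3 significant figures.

Dose = CL × AUC_0→∞ / F
     = 13.7 × 5.59 / 0.39 = 196.367 mg

Dose = 196 mg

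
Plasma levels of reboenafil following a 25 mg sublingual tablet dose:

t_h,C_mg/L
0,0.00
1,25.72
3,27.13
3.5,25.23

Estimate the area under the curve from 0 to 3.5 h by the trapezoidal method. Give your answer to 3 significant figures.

AUC = 78.8 mg/L·h

Trapezoidal AUC_0→3.5:
  [0→1]: (0.00+25.72)/2 × 1 = 12.86
  [1→3]: (25.72+27.13)/2 × 2 = 52.85
  [3→3.5]: (27.13+25.23)/2 × 0.5 = 13.09
  Sum = 78.8 mg/L·h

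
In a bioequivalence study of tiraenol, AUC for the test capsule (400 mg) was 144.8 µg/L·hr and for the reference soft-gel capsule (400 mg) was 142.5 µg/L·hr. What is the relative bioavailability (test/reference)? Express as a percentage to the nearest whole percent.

F_rel = 102%

F_rel = (AUC_test/D_test) / (AUC_ref/D_ref)
      = (144.8/400) / (142.5/400)
      = 0.362 / 0.35625 = 1.0161 = 101.61%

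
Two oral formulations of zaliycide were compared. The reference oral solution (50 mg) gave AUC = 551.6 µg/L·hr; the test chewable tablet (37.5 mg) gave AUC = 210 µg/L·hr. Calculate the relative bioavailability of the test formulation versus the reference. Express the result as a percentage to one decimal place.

F_rel = (AUC_test/D_test) / (AUC_ref/D_ref)
      = (210/37.5) / (551.6/50)
      = 5.6 / 11.032 = 0.5076 = 50.76%

F_rel = 50.8%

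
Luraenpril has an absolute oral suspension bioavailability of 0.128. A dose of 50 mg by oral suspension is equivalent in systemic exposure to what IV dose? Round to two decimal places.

Systemic exposure from an extravascular dose = F × D_ev, so the equivalent IV dose is F × D_ev.
D_iv = F × D_ev = 0.128 × 50 = 6.4 mg

D_iv = 6.40 mg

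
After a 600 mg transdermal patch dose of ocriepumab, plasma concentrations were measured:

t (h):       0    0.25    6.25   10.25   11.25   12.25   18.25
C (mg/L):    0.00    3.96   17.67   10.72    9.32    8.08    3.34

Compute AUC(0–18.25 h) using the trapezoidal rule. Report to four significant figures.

AUC = 175.1 mg/L·h

Trapezoidal AUC_0→18.25:
  [0→0.25]: (0.00+3.96)/2 × 0.25 = 0.495
  [0.25→6.25]: (3.96+17.67)/2 × 6 = 64.89
  [6.25→10.25]: (17.67+10.72)/2 × 4 = 56.78
  [10.25→11.25]: (10.72+9.32)/2 × 1 = 10.02
  [11.25→12.25]: (9.32+8.08)/2 × 1 = 8.7
  [12.25→18.25]: (8.08+3.34)/2 × 6 = 34.26
  Sum = 175.145 mg/L·h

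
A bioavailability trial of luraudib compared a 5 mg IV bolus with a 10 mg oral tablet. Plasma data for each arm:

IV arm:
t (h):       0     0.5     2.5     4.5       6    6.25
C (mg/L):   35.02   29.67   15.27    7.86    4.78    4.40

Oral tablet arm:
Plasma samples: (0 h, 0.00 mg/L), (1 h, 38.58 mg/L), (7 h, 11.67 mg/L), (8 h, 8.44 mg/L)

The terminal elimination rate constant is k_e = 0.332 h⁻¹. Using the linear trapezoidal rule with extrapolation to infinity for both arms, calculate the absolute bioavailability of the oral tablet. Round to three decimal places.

Trapezoidal AUC_0→6.25 (IV):
  [0→0.5]: (35.02+29.67)/2 × 0.5 = 16.1725
  [0.5→2.5]: (29.67+15.27)/2 × 2 = 44.94
  [2.5→4.5]: (15.27+7.86)/2 × 2 = 23.13
  [4.5→6]: (7.86+4.78)/2 × 1.5 = 9.48
  [6→6.25]: (4.78+4.40)/2 × 0.25 = 1.1475
  Sum = 94.87 mg/L·h
IV tail: 4.40/0.332 = 13.253; AUC_iv,0→∞ = 94.87 + 13.253 = 108.123 mg/L·h
Trapezoidal AUC_0→8 (oral tablet):
  [0→1]: (0.00+38.58)/2 × 1 = 19.29
  [1→7]: (38.58+11.67)/2 × 6 = 150.75
  [7→8]: (11.67+8.44)/2 × 1 = 10.055
  Sum = 180.095 mg/L·h
oral tablet tail: 8.44/0.332 = 25.422; AUC_ev,0→∞ = 180.095 + 25.422 = 205.517 mg/L·h
F = (AUC_ev/D_ev)/(AUC_iv/D_iv) = (205.517/10)/(108.123/5) = 20.5517/21.6246 = 0.9504

F = 0.950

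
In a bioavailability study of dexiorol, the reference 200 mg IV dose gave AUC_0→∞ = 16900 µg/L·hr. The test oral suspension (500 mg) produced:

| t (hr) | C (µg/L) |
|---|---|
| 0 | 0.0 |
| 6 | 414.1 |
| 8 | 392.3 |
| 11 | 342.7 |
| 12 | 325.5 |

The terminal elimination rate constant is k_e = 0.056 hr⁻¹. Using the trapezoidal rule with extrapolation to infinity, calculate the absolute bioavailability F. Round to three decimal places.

Trapezoidal AUC_0→12 (oral suspension):
  [0→6]: (0.0+414.1)/2 × 6 = 1242.3
  [6→8]: (414.1+392.3)/2 × 2 = 806.4
  [8→11]: (392.3+342.7)/2 × 3 = 1102.5
  [11→12]: (342.7+325.5)/2 × 1 = 334.1
  Sum = 3485.3 µg/L·hr
Tail: C_last/k_e = 325.5/0.056 = 5812.500
AUC_0→∞ (oral suspension) = 3485.3 + 5812.500 = 9297.8 µg/L·hr
F = (AUC_ev/D_ev)/(AUC_iv/D_iv) = (9297.8/500)/(16900/200) = 18.5956/84.5 = 0.2201

F = 0.220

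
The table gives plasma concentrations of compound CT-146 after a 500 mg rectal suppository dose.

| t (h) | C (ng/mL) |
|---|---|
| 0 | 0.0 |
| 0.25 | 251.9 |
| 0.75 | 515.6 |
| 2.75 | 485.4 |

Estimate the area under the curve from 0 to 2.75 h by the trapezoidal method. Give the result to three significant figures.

AUC = 1220 ng/mL·h

Trapezoidal AUC_0→2.75:
  [0→0.25]: (0.0+251.9)/2 × 0.25 = 31.4875
  [0.25→0.75]: (251.9+515.6)/2 × 0.5 = 191.875
  [0.75→2.75]: (515.6+485.4)/2 × 2 = 1001.0
  Sum = 1224.3625 ng/mL·h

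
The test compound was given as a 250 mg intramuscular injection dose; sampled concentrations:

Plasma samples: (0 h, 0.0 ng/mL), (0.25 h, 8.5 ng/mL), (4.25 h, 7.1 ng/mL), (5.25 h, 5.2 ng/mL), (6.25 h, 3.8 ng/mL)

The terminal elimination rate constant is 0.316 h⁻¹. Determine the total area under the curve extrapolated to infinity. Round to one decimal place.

Trapezoidal AUC_0→6.25:
  [0→0.25]: (0.0+8.5)/2 × 0.25 = 1.0625
  [0.25→4.25]: (8.5+7.1)/2 × 4 = 31.2
  [4.25→5.25]: (7.1+5.2)/2 × 1 = 6.15
  [5.25→6.25]: (5.2+3.8)/2 × 1 = 4.5
  Sum = 42.9125 ng/mL·h
Extrapolated tail: C_last / k_e = 3.8 / 0.316 = 12.025
AUC_0→∞ = 42.9125 + 12.025 = 54.9375 ng/mL·h

AUC = 54.9 ng/mL·h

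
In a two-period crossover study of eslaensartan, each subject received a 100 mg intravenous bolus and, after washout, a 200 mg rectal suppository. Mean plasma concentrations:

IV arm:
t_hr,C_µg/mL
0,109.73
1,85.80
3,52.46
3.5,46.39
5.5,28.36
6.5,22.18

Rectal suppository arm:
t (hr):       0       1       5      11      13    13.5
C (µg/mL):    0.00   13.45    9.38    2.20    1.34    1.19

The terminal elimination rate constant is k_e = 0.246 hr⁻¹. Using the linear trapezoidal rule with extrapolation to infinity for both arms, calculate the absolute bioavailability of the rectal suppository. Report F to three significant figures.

Trapezoidal AUC_0→6.5 (IV):
  [0→1]: (109.73+85.80)/2 × 1 = 97.765
  [1→3]: (85.80+52.46)/2 × 2 = 138.26
  [3→3.5]: (52.46+46.39)/2 × 0.5 = 24.7125
  [3.5→5.5]: (46.39+28.36)/2 × 2 = 74.75
  [5.5→6.5]: (28.36+22.18)/2 × 1 = 25.27
  Sum = 360.7575 µg/mL·hr
IV tail: 22.18/0.246 = 90.163; AUC_iv,0→∞ = 360.7575 + 90.163 = 450.9205 µg/mL·hr
Trapezoidal AUC_0→13.5 (rectal suppository):
  [0→1]: (0.00+13.45)/2 × 1 = 6.725
  [1→5]: (13.45+9.38)/2 × 4 = 45.66
  [5→11]: (9.38+2.20)/2 × 6 = 34.74
  [11→13]: (2.20+1.34)/2 × 2 = 3.54
  [13→13.5]: (1.34+1.19)/2 × 0.5 = 0.6325
  Sum = 91.2975 µg/mL·hr
rectal suppository tail: 1.19/0.246 = 4.837; AUC_ev,0→∞ = 91.2975 + 4.837 = 96.1345 µg/mL·hr
F = (AUC_ev/D_ev)/(AUC_iv/D_iv) = (96.1345/200)/(450.9205/100) = 0.4806725/4.509205 = 0.1066

F = 0.107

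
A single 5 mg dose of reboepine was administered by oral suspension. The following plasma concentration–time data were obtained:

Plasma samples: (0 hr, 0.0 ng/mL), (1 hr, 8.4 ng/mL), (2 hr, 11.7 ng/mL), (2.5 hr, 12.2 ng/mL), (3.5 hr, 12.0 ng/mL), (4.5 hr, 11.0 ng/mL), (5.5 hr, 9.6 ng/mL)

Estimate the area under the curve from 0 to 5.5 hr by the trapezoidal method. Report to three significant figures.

AUC = 54.1 ng/mL·hr

Trapezoidal AUC_0→5.5:
  [0→1]: (0.0+8.4)/2 × 1 = 4.2
  [1→2]: (8.4+11.7)/2 × 1 = 10.05
  [2→2.5]: (11.7+12.2)/2 × 0.5 = 5.975
  [2.5→3.5]: (12.2+12.0)/2 × 1 = 12.1
  [3.5→4.5]: (12.0+11.0)/2 × 1 = 11.5
  [4.5→5.5]: (11.0+9.6)/2 × 1 = 10.3
  Sum = 54.125 ng/mL·hr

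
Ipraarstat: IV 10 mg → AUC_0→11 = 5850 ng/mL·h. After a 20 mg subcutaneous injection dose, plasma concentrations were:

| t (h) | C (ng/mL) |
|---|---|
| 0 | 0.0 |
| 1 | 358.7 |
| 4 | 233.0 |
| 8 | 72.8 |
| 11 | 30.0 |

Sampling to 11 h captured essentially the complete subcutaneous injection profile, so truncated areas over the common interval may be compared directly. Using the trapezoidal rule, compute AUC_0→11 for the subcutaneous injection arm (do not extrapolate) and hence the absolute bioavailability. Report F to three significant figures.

F = 0.157

Trapezoidal AUC_0→11 (subcutaneous injection):
  [0→1]: (0.0+358.7)/2 × 1 = 179.35
  [1→4]: (358.7+233.0)/2 × 3 = 887.55
  [4→8]: (233.0+72.8)/2 × 4 = 611.6
  [8→11]: (72.8+30.0)/2 × 3 = 154.2
  Sum = 1832.7 ng/mL·h
F = (AUC_ev/D_ev)/(AUC_iv/D_iv) = (1832.7/20)/(5850/10) = 91.635/585 = 0.1566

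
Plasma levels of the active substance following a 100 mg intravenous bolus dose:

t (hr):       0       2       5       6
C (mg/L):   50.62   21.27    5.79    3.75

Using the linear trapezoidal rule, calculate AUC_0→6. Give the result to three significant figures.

AUC = 117 mg/L·hr

Trapezoidal AUC_0→6:
  [0→2]: (50.62+21.27)/2 × 2 = 71.89
  [2→5]: (21.27+5.79)/2 × 3 = 40.59
  [5→6]: (5.79+3.75)/2 × 1 = 4.77
  Sum = 117.25 mg/L·hr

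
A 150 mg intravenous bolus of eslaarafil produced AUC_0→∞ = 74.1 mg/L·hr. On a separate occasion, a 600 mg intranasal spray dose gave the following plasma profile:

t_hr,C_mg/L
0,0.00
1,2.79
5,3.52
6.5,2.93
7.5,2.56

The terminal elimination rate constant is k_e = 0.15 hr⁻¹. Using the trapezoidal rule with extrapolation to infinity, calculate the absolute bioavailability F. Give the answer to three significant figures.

Trapezoidal AUC_0→7.5 (intranasal spray):
  [0→1]: (0.00+2.79)/2 × 1 = 1.395
  [1→5]: (2.79+3.52)/2 × 4 = 12.62
  [5→6.5]: (3.52+2.93)/2 × 1.5 = 4.8375
  [6.5→7.5]: (2.93+2.56)/2 × 1 = 2.745
  Sum = 21.5975 mg/L·hr
Tail: C_last/k_e = 2.56/0.15 = 17.067
AUC_0→∞ (intranasal spray) = 21.5975 + 17.067 = 38.6645 mg/L·hr
F = (AUC_ev/D_ev)/(AUC_iv/D_iv) = (38.6645/600)/(74.1/150) = 0.0644408/0.494 = 0.1304

F = 0.130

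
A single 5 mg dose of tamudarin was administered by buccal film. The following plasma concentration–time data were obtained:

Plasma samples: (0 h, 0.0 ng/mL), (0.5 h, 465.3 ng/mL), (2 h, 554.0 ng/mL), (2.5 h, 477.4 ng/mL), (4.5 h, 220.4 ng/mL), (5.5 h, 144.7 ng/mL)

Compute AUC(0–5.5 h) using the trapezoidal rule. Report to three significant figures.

AUC = 2020 ng/mL·h

Trapezoidal AUC_0→5.5:
  [0→0.5]: (0.0+465.3)/2 × 0.5 = 116.325
  [0.5→2]: (465.3+554.0)/2 × 1.5 = 764.475
  [2→2.5]: (554.0+477.4)/2 × 0.5 = 257.85
  [2.5→4.5]: (477.4+220.4)/2 × 2 = 697.8
  [4.5→5.5]: (220.4+144.7)/2 × 1 = 182.55
  Sum = 2019.0 ng/mL·h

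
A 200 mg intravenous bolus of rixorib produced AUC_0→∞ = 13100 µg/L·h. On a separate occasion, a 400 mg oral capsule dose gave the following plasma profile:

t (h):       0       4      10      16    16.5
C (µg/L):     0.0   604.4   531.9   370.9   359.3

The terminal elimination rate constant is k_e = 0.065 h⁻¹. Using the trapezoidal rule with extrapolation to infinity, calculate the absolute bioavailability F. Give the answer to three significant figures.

Trapezoidal AUC_0→16.5 (oral capsule):
  [0→4]: (0.0+604.4)/2 × 4 = 1208.8
  [4→10]: (604.4+531.9)/2 × 6 = 3408.9
  [10→16]: (531.9+370.9)/2 × 6 = 2708.4
  [16→16.5]: (370.9+359.3)/2 × 0.5 = 182.55
  Sum = 7508.65 µg/L·h
Tail: C_last/k_e = 359.3/0.065 = 5527.692
AUC_0→∞ (oral capsule) = 7508.65 + 5527.692 = 13036.342 µg/L·h
F = (AUC_ev/D_ev)/(AUC_iv/D_iv) = (13036.342/400)/(13100/200) = 32.590855/65.5 = 0.4976

F = 0.498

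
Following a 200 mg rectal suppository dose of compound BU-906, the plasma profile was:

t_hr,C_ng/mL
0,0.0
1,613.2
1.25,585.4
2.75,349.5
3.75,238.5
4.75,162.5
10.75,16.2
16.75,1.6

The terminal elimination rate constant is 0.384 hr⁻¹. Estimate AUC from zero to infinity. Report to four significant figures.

AUC = 2246 ng/mL·hr

Trapezoidal AUC_0→16.75:
  [0→1]: (0.0+613.2)/2 × 1 = 306.6
  [1→1.25]: (613.2+585.4)/2 × 0.25 = 149.825
  [1.25→2.75]: (585.4+349.5)/2 × 1.5 = 701.175
  [2.75→3.75]: (349.5+238.5)/2 × 1 = 294.0
  [3.75→4.75]: (238.5+162.5)/2 × 1 = 200.5
  [4.75→10.75]: (162.5+16.2)/2 × 6 = 536.1
  [10.75→16.75]: (16.2+1.6)/2 × 6 = 53.4
  Sum = 2241.6 ng/mL·hr
Extrapolated tail: C_last / k_e = 1.6 / 0.384 = 4.167
AUC_0→∞ = 2241.6 + 4.167 = 2245.767 ng/mL·hr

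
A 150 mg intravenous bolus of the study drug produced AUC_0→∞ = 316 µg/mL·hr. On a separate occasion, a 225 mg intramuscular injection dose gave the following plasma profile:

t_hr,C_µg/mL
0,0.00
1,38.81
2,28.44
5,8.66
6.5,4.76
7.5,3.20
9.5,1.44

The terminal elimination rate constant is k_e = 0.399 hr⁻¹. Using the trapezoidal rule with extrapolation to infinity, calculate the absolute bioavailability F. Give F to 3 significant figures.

F = 0.276

Trapezoidal AUC_0→9.5 (intramuscular injection):
  [0→1]: (0.00+38.81)/2 × 1 = 19.405
  [1→2]: (38.81+28.44)/2 × 1 = 33.625
  [2→5]: (28.44+8.66)/2 × 3 = 55.65
  [5→6.5]: (8.66+4.76)/2 × 1.5 = 10.065
  [6.5→7.5]: (4.76+3.20)/2 × 1 = 3.98
  [7.5→9.5]: (3.20+1.44)/2 × 2 = 4.64
  Sum = 127.365 µg/mL·hr
Tail: C_last/k_e = 1.44/0.399 = 3.609
AUC_0→∞ (intramuscular injection) = 127.365 + 3.609 = 130.974 µg/mL·hr
F = (AUC_ev/D_ev)/(AUC_iv/D_iv) = (130.974/225)/(316/150) = 0.582107/2.10667 = 0.2763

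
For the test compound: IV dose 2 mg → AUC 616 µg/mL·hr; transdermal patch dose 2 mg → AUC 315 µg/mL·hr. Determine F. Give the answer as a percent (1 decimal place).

F = (AUC_ev / D_ev) / (AUC_iv / D_iv)
  = (315/2) / (616/2)
  = 157.5 / 308 = 0.5114
  = 51.14%

F = 51.1%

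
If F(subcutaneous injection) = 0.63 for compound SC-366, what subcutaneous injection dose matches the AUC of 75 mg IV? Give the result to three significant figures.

D_subcutaneous = 119 mg

For equal systemic exposure: F × D_ev = D_iv
D_ev = D_iv / F = 75 / 0.63 = 119.048 mg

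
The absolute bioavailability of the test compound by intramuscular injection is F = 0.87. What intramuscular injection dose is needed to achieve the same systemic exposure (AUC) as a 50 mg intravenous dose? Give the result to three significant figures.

D_intramuscular = 57.5 mg

For equal systemic exposure: F × D_ev = D_iv
D_ev = D_iv / F = 50 / 0.87 = 57.4713 mg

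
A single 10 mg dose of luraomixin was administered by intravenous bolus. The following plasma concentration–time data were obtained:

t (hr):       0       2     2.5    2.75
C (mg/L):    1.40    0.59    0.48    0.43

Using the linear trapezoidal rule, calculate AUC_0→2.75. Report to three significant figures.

Trapezoidal AUC_0→2.75:
  [0→2]: (1.40+0.59)/2 × 2 = 1.99
  [2→2.5]: (0.59+0.48)/2 × 0.5 = 0.2675
  [2.5→2.75]: (0.48+0.43)/2 × 0.25 = 0.11375
  Sum = 2.37125 mg/L·hr

AUC = 2.37 mg/L·hr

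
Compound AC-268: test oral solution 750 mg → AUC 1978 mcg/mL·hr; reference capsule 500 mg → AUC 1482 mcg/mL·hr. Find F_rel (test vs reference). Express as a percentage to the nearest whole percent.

F_rel = 89%

F_rel = (AUC_test/D_test) / (AUC_ref/D_ref)
      = (1978/750) / (1482/500)
      = 2.63733 / 2.964 = 0.8898 = 88.98%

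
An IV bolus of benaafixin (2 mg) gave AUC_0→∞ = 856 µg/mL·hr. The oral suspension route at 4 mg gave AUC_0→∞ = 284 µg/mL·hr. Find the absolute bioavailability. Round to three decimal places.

F = 0.166

F = (AUC_ev / D_ev) / (AUC_iv / D_iv)
  = (284/4) / (856/2)
  = 71 / 428 = 0.1659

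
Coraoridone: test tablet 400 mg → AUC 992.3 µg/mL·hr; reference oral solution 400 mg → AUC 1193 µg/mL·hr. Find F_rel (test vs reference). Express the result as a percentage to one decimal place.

F_rel = (AUC_test/D_test) / (AUC_ref/D_ref)
      = (992.3/400) / (1193/400)
      = 2.48075 / 2.9825 = 0.8318 = 83.18%

F_rel = 83.2%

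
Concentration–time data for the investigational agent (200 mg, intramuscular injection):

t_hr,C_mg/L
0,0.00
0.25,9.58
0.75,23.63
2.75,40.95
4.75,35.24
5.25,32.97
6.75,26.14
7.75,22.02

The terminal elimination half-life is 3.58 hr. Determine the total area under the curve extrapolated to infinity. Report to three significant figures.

AUC = 349 mg/L·hr

Trapezoidal AUC_0→7.75:
  [0→0.25]: (0.00+9.58)/2 × 0.25 = 1.1975
  [0.25→0.75]: (9.58+23.63)/2 × 0.5 = 8.3025
  [0.75→2.75]: (23.63+40.95)/2 × 2 = 64.58
  [2.75→4.75]: (40.95+35.24)/2 × 2 = 76.19
  [4.75→5.25]: (35.24+32.97)/2 × 0.5 = 17.0525
  [5.25→6.75]: (32.97+26.14)/2 × 1.5 = 44.3325
  [6.75→7.75]: (26.14+22.02)/2 × 1 = 24.08
  Sum = 235.735 mg/L·hr
k_e = ln2 / t½ = 0.693147 / 3.58 = 0.1936 hr^-1
Extrapolated tail: C_last / k_e = 22.02 / 0.1936 = 113.740
AUC_0→∞ = 235.735 + 113.740 = 349.475 mg/L·hr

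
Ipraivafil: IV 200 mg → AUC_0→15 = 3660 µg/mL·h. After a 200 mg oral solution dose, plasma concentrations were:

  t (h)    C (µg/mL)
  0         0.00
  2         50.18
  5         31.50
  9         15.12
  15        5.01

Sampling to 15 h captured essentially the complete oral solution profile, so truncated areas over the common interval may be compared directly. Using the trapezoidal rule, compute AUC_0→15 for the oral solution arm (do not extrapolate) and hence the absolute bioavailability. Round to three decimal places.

Trapezoidal AUC_0→15 (oral solution):
  [0→2]: (0.00+50.18)/2 × 2 = 50.18
  [2→5]: (50.18+31.50)/2 × 3 = 122.52
  [5→9]: (31.50+15.12)/2 × 4 = 93.24
  [9→15]: (15.12+5.01)/2 × 6 = 60.39
  Sum = 326.33 µg/mL·h
F = (AUC_ev/D_ev)/(AUC_iv/D_iv) = (326.33/200)/(3660/200) = 1.63165/18.3 = 0.0892

F = 0.089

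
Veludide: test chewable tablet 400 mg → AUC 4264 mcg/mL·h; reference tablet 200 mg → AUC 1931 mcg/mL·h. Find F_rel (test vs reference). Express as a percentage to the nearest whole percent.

F_rel = (AUC_test/D_test) / (AUC_ref/D_ref)
      = (4264/400) / (1931/200)
      = 10.66 / 9.655 = 1.1041 = 110.41%

F_rel = 110%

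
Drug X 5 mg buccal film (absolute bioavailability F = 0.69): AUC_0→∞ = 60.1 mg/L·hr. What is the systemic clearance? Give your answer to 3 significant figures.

CL = F × Dose / AUC_0→∞
   = 0.69 × 5 / 60.1 = 0.0574043 L/hr

CL = 0.0574 L/hr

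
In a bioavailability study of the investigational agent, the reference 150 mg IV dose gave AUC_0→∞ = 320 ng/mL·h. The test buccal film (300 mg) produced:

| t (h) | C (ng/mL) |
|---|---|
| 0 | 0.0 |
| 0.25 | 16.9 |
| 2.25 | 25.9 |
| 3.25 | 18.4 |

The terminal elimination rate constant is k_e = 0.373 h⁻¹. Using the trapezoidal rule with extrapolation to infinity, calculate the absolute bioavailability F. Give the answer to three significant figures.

F = 0.182

Trapezoidal AUC_0→3.25 (buccal film):
  [0→0.25]: (0.0+16.9)/2 × 0.25 = 2.1125
  [0.25→2.25]: (16.9+25.9)/2 × 2 = 42.8
  [2.25→3.25]: (25.9+18.4)/2 × 1 = 22.15
  Sum = 67.0625 ng/mL·h
Tail: C_last/k_e = 18.4/0.373 = 49.330
AUC_0→∞ (buccal film) = 67.0625 + 49.330 = 116.3925 ng/mL·h
F = (AUC_ev/D_ev)/(AUC_iv/D_iv) = (116.3925/300)/(320/150) = 0.387975/2.13333 = 0.1819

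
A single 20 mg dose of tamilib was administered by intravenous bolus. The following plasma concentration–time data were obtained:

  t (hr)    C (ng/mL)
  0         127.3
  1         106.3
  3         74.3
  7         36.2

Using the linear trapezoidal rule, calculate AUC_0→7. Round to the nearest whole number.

Trapezoidal AUC_0→7:
  [0→1]: (127.3+106.3)/2 × 1 = 116.8
  [1→3]: (106.3+74.3)/2 × 2 = 180.6
  [3→7]: (74.3+36.2)/2 × 4 = 221.0
  Sum = 518.4 ng/mL·hr

AUC = 518 ng/mL·hr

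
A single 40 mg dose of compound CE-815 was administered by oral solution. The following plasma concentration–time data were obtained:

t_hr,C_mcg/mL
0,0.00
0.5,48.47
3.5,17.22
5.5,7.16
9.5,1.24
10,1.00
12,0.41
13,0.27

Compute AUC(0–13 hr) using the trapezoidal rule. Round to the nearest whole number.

Trapezoidal AUC_0→13:
  [0→0.5]: (0.00+48.47)/2 × 0.5 = 12.1175
  [0.5→3.5]: (48.47+17.22)/2 × 3 = 98.535
  [3.5→5.5]: (17.22+7.16)/2 × 2 = 24.38
  [5.5→9.5]: (7.16+1.24)/2 × 4 = 16.8
  [9.5→10]: (1.24+1.00)/2 × 0.5 = 0.56
  [10→12]: (1.00+0.41)/2 × 2 = 1.41
  [12→13]: (0.41+0.27)/2 × 1 = 0.34
  Sum = 154.1425 mcg/mL·hr

AUC = 154 mcg/mL·hr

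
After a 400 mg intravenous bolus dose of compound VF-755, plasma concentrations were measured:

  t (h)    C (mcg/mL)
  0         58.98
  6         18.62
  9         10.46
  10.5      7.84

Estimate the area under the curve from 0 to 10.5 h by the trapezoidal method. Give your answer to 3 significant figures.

Trapezoidal AUC_0→10.5:
  [0→6]: (58.98+18.62)/2 × 6 = 232.8
  [6→9]: (18.62+10.46)/2 × 3 = 43.62
  [9→10.5]: (10.46+7.84)/2 × 1.5 = 13.725
  Sum = 290.145 mcg/mL·h

AUC = 290 mcg/mL·h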